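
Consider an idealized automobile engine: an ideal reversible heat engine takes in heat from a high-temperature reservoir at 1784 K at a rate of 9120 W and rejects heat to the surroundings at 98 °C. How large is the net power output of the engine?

T_C = 98 °C → 98 + 273.15 = 371.15 K.
The Carnot efficiency is η = 1 − T_C/T_H = 1 − 371.15/1784.00 = 0.7920.
W = η·Q_H = 0.7920 × 9120 = 7220 W.

Ẇ ≈ 7220 W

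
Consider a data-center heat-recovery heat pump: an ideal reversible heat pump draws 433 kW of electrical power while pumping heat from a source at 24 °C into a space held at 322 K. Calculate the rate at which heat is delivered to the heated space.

Q̇_H ≈ 5611 kW

T_C = 24 °C → 24 + 273.15 = 297.15 K.
The Carnot heat-pump COP is COP_HP = T_H/(T_H − T_C) = 322.00/24.85 = 12.9577.
Q_H = COP_HP · W = 12.9577 × 433 = 5611 kW.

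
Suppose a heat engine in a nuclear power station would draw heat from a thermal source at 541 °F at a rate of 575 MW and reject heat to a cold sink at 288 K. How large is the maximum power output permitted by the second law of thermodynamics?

T_H = 541 °F → (541 − 32) × 5/9 = 282.78 °C = 555.93 K.
The upper bound on efficiency is η_max = 1 − T_C/T_H = 1 − 288.00/555.93 = 0.4819.
W_max = η_max · Q_H = 0.4819 × 575 = 277 MW.

Ẇ_max ≈ 277 MW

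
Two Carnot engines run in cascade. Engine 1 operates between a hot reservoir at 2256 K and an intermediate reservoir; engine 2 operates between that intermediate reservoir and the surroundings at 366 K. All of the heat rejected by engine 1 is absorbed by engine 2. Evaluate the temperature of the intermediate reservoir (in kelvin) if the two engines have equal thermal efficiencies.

Equal efficiencies require 1 − T_m/T_H = 1 − T_C/T_m, i.e. T_m/T_H = T_C/T_m, so T_m = √(T_H·T_C) = √(2256.00 × 366.00) = 908.7 K.

T_m ≈ 908.7 K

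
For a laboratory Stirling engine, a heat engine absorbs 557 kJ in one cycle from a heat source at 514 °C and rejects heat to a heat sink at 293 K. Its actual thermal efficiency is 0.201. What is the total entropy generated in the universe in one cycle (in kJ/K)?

ΔS_univ ≈ 0.811 kJ/K

T_H = 514 °C → 514 + 273.15 = 787.15 K.
W = η·Q_H = 0.201 × 557 = 112.0 kJ, so Q_C = Q_H − W = 445.0 kJ.
Entropy balance on the reservoirs: −Q_H/T_H = -0.7076 kJ/K, +Q_C/T_C = 1.519 kJ/K.
ΔS_univ = −Q_H/T_H + Q_C/T_C = 0.811 kJ/K (> 0, since η = 0.201 < η_Carnot = 0.628).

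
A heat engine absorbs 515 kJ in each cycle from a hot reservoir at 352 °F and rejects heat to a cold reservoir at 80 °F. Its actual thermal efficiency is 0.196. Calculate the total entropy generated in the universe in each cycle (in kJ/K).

T_H = 352 °F → (352 − 32) × 5/9 = 177.78 °C = 450.93 K.
T_C = 80 °F → (80 − 32) × 5/9 = 26.67 °C = 299.82 K.
W = η·Q_H = 0.196 × 515 = 100.9 kJ, so Q_C = Q_H − W = 414.1 kJ.
Reservoir entropy changes: ΔS_H = −Q_H/T_H = −515/450.93 = -1.142 kJ/K and ΔS_C = +Q_C/T_C = 414.1/299.82 = 1.381 kJ/K.
ΔS_univ = −Q_H/T_H + Q_C/T_C = 0.239 kJ/K (> 0, since η = 0.196 < η_Carnot = 0.335).

ΔS_univ ≈ 0.239 kJ/K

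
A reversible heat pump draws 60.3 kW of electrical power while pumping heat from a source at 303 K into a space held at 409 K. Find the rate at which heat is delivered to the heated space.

Q̇_H ≈ 232.7 kW

For a reversible heat pump, COP_HP = T_H/(T_H − T_C) = 409.00/106.00 = 3.8585.
Q_H = COP_HP · W = 3.8585 × 60.3 = 232.7 kW.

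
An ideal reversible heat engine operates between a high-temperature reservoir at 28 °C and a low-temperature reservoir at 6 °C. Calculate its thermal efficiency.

T_H = 28 °C → 28 + 273.15 = 301.15 K.
T_C = 6 °C → 6 + 273.15 = 279.15 K.
η_rev = 1 − T_C/T_H = 1 − 279.15/301.15 = 0.0731.

η ≈ 0.0731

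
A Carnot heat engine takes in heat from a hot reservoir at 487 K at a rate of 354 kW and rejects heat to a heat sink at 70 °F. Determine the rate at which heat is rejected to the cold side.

T_C = 70 °F → (70 − 32) × 5/9 = 21.11 °C = 294.26 K.
η_rev = 1 − T_C/T_H = 1 − 294.26/487.00 = 0.3958.
For a reversible cycle Q_C/Q_H = T_C/T_H, so Q_C = 354 × 294.26/487.00 = 214 kW.

Q̇_C ≈ 214 kW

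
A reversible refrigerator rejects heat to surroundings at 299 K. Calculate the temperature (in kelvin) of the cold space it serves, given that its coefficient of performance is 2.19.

COP_R = T_C/(T_H − T_C) ⇒ T_C = T_H·COP_R/(1 + COP_R) = 299.00 × 2.19/(1 + 2.19) = 205 K.

T_C ≈ 205 K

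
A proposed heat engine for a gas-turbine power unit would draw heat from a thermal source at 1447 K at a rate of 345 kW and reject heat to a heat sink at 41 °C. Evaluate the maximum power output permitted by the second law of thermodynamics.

Ẇ_max ≈ 270.1 kW

T_C = 41 °C → 41 + 273.15 = 314.15 K.
By the Carnot theorem, η_max = 1 − T_C/T_H = 1 − 314.15/1447.00 = 0.7829.
W_max = η_max · Q_H = 0.7829 × 345 = 270.1 kW.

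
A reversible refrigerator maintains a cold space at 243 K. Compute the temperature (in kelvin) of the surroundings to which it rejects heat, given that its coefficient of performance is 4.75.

COP_R = T_C/(T_H − T_C) ⇒ T_H = T_C·(1 + 1/COP_R) = 243.00 × (1 + 1/4.75) = 294 K.

T_H ≈ 294 K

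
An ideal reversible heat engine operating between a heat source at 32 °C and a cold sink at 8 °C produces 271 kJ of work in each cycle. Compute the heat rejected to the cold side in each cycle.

T_H = 32 °C → 32 + 273.15 = 305.15 K.
T_C = 8 °C → 8 + 273.15 = 281.15 K.
Since the cycle is reversible, η = 1 − T_C/T_H = 1 − 281.15/305.15 = 0.0786.
Since Q_C/Q_H = T_C/T_H and Q_H = W/η, Q_C = W·T_C/(T_H − T_C) = 271 × 281.15/24.00 = 3170 kJ.

Q_C ≈ 3170 kJ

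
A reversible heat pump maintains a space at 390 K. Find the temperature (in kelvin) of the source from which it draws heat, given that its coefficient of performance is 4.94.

COP_HP = T_H/(T_H − T_C) ⇒ T_C = T_H·(COP_HP − 1)/COP_HP = 390.00 × (4.94 − 1)/4.94 = 311.1 K.

T_C ≈ 311.1 K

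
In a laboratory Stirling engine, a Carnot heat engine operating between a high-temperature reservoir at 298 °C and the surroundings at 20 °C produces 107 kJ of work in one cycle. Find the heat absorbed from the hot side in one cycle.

T_H = 298 °C → 298 + 273.15 = 571.15 K.
T_C = 20 °C → 20 + 273.15 = 293.15 K.
Carnot efficiency: η = 1 − T_C/T_H = 1 − 293.15/571.15 = 0.4867.
Q_H = W/η = 107/0.4867 = 220 kJ.

Q_H ≈ 220 kJ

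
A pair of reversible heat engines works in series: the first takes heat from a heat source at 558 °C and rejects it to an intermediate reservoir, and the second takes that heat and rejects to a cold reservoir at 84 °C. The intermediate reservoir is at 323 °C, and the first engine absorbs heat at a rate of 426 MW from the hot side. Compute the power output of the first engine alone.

Ẇ₁ ≈ 120 MW

T_H = 558 °C → 558 + 273.15 = 831.15 K.
T_C = 84 °C → 84 + 273.15 = 357.15 K.
T_m = 323 °C → 323 + 273.15 = 596.15 K.
First-stage efficiency η₁ = 1 − T_m/T_H = 1 − 596.15/831.15 = 0.2827.
W₁ = η₁·Q_H = 0.2827 × 426 = 120 MW.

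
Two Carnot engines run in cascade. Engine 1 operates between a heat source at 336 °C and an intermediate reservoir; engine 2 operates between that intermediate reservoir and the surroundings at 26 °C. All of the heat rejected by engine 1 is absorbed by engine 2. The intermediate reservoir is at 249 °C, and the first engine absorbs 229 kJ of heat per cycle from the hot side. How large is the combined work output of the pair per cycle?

W_total ≈ 117 kJ

T_H = 336 °C → 336 + 273.15 = 609.15 K.
T_C = 26 °C → 26 + 273.15 = 299.15 K.
Two reversible stages in series are equivalent to a single Carnot engine between T_H and T_C, so η_total = 1 − T_C/T_H = 1 − 299.15/609.15 = 0.5089.
W_total = η_total · Q_H = 0.5089 × 229 = 117 kJ.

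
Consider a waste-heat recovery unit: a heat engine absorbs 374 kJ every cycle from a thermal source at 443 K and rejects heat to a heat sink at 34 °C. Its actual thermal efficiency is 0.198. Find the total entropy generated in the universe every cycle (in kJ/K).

T_C = 34 °C → 34 + 273.15 = 307.15 K.
W = η·Q_H = 0.198 × 374 = 74.05 kJ, so Q_C = Q_H − W = 299.9 kJ.
The hot reservoir loses entropy Q_H/T_H = 374/443.00 = 0.8442 kJ/K; the cold reservoir gains Q_C/T_C = 299.9/307.15 = 0.9766 kJ/K.
ΔS_univ = −Q_H/T_H + Q_C/T_C = 0.132 kJ/K (> 0, since η = 0.198 < η_Carnot = 0.307).

ΔS_univ ≈ 0.132 kJ/K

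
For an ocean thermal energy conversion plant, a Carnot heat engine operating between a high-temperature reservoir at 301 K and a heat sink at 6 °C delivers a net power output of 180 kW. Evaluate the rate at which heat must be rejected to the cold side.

T_C = 6 °C → 6 + 273.15 = 279.15 K.
The Carnot efficiency is η = 1 − T_C/T_H = 1 − 279.15/301.00 = 0.0726.
Since Q_C/Q_H = T_C/T_H and Q_H = W/η, Q_C = W·T_C/(T_H − T_C) = 180 × 279.15/21.85 = 2300 kW.

Q̇_C ≈ 2300 kW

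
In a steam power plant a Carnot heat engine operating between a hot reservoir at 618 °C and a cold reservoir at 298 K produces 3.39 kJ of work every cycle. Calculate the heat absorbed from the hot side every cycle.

T_H = 618 °C → 618 + 273.15 = 891.15 K.
The Carnot efficiency is η = 1 − T_C/T_H = 1 − 298.00/891.15 = 0.6656.
Q_H = W/η = 3.39/0.6656 = 5.09 kJ.

Q_H ≈ 5.09 kJ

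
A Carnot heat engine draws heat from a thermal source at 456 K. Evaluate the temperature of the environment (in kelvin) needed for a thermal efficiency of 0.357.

From η = 1 − T_C/T_H, T_C = T_H·(1 − η) = 456.00 × (1 − 0.357) = 293.2 K.

T_C ≈ 293.2 K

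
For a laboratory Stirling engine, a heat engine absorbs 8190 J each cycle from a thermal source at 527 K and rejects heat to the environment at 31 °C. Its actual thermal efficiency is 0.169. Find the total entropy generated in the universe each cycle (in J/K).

ΔS_univ ≈ 6.84 J/K

T_C = 31 °C → 31 + 273.15 = 304.15 K.
W = η·Q_H = 0.169 × 8190 = 1384 J, so Q_C = Q_H − W = 6806 J.
Entropy balance on the reservoirs: −Q_H/T_H = -15.54 J/K, +Q_C/T_C = 22.38 J/K.
ΔS_univ = −Q_H/T_H + Q_C/T_C = 6.84 J/K (> 0, since η = 0.169 < η_Carnot = 0.423).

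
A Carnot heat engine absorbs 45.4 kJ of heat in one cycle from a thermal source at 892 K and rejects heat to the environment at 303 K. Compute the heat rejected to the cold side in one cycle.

Q_C ≈ 15.4 kJ

η_rev = 1 − T_C/T_H = 1 − 303.00/892.00 = 0.6603.
For a reversible cycle Q_C/Q_H = T_C/T_H, so Q_C = 45.4 × 303.00/892.00 = 15.4 kJ.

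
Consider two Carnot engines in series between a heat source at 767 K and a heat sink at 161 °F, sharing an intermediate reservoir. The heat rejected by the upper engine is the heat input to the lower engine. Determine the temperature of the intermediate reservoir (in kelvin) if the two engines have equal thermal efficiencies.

T_m ≈ 514.3 K

T_C = 161 °F → (161 − 32) × 5/9 = 71.67 °C = 344.82 K.
Equal efficiencies require 1 − T_m/T_H = 1 − T_C/T_m, i.e. T_m/T_H = T_C/T_m, so T_m = √(T_H·T_C) = √(767.00 × 344.82) = 514.3 K.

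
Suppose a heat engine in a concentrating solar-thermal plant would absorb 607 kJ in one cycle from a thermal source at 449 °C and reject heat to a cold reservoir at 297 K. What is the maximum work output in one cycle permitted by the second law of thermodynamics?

W_max ≈ 357 kJ

T_H = 449 °C → 449 + 273.15 = 722.15 K.
By the Carnot theorem, η_max = 1 − T_C/T_H = 1 − 297.00/722.15 = 0.5887.
W_max = η_max · Q_H = 0.5887 × 607 = 357 kJ.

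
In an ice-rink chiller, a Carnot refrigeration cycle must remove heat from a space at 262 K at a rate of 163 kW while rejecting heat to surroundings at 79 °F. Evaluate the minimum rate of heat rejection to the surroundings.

T_H = 79 °F → (79 − 32) × 5/9 = 26.11 °C = 299.26 K.
For a reversible cycle Q_H/Q_C = T_H/T_C, so Q_H = Q_C·T_H/T_C = 163 × 299.26/262.00 = 186 kW.

Q̇_H ≈ 186 kW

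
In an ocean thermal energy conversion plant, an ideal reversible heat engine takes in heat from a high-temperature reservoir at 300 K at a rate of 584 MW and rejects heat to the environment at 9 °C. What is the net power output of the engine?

Ẇ ≈ 34.75 MW

T_C = 9 °C → 9 + 273.15 = 282.15 K.
Carnot efficiency: η = 1 − T_C/T_H = 1 − 282.15/300.00 = 0.0595.
W = η·Q_H = 0.0595 × 584 = 34.75 MW.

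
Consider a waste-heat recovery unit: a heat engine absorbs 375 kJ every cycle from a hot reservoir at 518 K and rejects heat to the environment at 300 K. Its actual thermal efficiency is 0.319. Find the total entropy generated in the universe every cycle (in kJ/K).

W = η·Q_H = 0.319 × 375 = 119.6 kJ, so Q_C = Q_H − W = 255.4 kJ.
The hot reservoir loses entropy Q_H/T_H = 375/518.00 = 0.7239 kJ/K; the cold reservoir gains Q_C/T_C = 255.4/300.00 = 0.8512 kJ/K.
ΔS_univ = −Q_H/T_H + Q_C/T_C = 0.127 kJ/K (> 0, since η = 0.319 < η_Carnot = 0.421).

ΔS_univ ≈ 0.127 kJ/K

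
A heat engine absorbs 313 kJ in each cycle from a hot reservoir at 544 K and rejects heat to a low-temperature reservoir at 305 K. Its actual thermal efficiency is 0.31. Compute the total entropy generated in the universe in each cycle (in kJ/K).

W = η·Q_H = 0.31 × 313 = 97.03 kJ, so Q_C = Q_H − W = 216.0 kJ.
The hot reservoir loses entropy Q_H/T_H = 313/544.00 = 0.5754 kJ/K; the cold reservoir gains Q_C/T_C = 216.0/305.00 = 0.7081 kJ/K.
ΔS_univ = −Q_H/T_H + Q_C/T_C = 0.1327 kJ/K (> 0, since η = 0.31 < η_Carnot = 0.439).

ΔS_univ ≈ 0.1327 kJ/K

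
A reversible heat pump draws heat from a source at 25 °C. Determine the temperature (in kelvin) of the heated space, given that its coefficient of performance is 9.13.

T_C = 25 °C → 25 + 273.15 = 298.15 K.
COP_HP = T_H/(T_H − T_C) ⇒ T_H = T_C·COP_HP/(COP_HP − 1) = 298.15 × 9.13/(9.13 − 1) = 335 K.

T_H ≈ 335 K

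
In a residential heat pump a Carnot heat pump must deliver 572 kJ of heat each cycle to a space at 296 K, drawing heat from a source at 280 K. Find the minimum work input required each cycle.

W_in ≈ 30.9 kJ

For a reversible heat pump, COP_HP = T_H/(T_H − T_C) = 296.00/16.00 = 18.5000.
W = Q_H/COP_HP = 572/18.5000 = 30.9 kJ.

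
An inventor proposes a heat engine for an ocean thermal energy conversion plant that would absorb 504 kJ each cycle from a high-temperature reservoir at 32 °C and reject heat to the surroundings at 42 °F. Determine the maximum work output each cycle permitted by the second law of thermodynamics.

W_max ≈ 43.7 kJ

T_H = 32 °C → 32 + 273.15 = 305.15 K.
T_C = 42 °F → (42 − 32) × 5/9 = 5.56 °C = 278.71 K.
The upper bound on efficiency is η_max = 1 − T_C/T_H = 1 − 278.71/305.15 = 0.0867.
W_max = η_max · Q_H = 0.0867 × 504 = 43.7 kJ.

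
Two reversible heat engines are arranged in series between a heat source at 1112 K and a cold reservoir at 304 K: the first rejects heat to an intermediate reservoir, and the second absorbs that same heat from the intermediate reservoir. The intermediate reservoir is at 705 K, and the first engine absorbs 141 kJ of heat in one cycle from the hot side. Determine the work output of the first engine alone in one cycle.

First-stage efficiency η₁ = 1 − T_m/T_H = 1 − 705.00/1112.00 = 0.3660.
W₁ = η₁·Q_H = 0.3660 × 141 = 51.6 kJ.

W₁ ≈ 51.6 kJ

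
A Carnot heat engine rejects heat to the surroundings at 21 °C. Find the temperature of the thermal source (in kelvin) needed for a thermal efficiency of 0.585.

T_H ≈ 708.8 K

T_C = 21 °C → 21 + 273.15 = 294.15 K.
From η = 1 − T_C/T_H, solving for T_H gives T_H = T_C/(1 − η) = 294.15/(1 − 0.585) = 708.8 K.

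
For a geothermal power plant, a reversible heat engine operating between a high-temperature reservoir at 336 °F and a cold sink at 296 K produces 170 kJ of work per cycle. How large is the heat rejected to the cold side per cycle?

Q_C ≈ 344.6 kJ

T_H = 336 °F → (336 − 32) × 5/9 = 168.89 °C = 442.04 K.
η_rev = 1 − T_C/T_H = 1 − 296.00/442.04 = 0.3304.
Since Q_C/Q_H = T_C/T_H and Q_H = W/η, Q_C = W·T_C/(T_H − T_C) = 170 × 296.00/146.04 = 344.6 kJ.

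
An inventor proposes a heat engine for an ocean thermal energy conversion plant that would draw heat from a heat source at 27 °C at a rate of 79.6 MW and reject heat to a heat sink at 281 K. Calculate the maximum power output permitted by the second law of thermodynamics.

T_H = 27 °C → 27 + 273.15 = 300.15 K.
The upper bound on efficiency is η_max = 1 − T_C/T_H = 1 − 281.00/300.15 = 0.0638.
W_max = η_max · Q_H = 0.0638 × 79.6 = 5.08 MW.

Ẇ_max ≈ 5.08 MW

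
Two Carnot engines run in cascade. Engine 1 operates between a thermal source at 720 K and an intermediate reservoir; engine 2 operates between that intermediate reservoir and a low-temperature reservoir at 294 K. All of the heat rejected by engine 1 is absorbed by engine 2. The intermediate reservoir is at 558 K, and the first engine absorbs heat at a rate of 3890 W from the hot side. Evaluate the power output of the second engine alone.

Ẇ₂ ≈ 1430 W

Heat entering the second stage: Q_m = Q_H·(T_m/T_H) = 3890 × 558.00/720.00 = 3010 W.
Second-stage efficiency η₂ = 1 − T_C/T_m = 1 − 294.00/558.00 = 0.4731, so W₂ = η₂·Q_m = 1430 W.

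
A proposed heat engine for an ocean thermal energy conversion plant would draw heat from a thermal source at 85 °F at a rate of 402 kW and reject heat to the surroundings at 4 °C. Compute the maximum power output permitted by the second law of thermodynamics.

T_H = 85 °F → (85 − 32) × 5/9 = 29.44 °C = 302.59 K.
T_C = 4 °C → 4 + 273.15 = 277.15 K.
No engine can exceed the Carnot limit: η_max = 1 − T_C/T_H = 1 − 277.15/302.59 = 0.0841.
W_max = η_max · Q_H = 0.0841 × 402 = 33.8 kW.

Ẇ_max ≈ 33.8 kW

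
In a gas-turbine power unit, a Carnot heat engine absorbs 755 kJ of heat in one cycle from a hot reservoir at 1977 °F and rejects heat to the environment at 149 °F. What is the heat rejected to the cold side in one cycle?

Q_C ≈ 188.6 kJ

T_H = 1977 °F → (1977 − 32) × 5/9 = 1080.56 °C = 1353.71 K.
T_C = 149 °F → (149 − 32) × 5/9 = 65.00 °C = 338.15 K.
η_rev = 1 − T_C/T_H = 1 − 338.15/1353.71 = 0.7502.
For a reversible cycle Q_C/Q_H = T_C/T_H, so Q_C = 755 × 338.15/1353.71 = 188.6 kJ.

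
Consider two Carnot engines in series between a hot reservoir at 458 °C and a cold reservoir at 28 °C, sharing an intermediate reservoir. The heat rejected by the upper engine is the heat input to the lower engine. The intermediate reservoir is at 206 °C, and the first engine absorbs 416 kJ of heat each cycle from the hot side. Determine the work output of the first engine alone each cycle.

W₁ ≈ 143 kJ

T_H = 458 °C → 458 + 273.15 = 731.15 K.
T_C = 28 °C → 28 + 273.15 = 301.15 K.
T_m = 206 °C → 206 + 273.15 = 479.15 K.
First-stage efficiency η₁ = 1 − T_m/T_H = 1 − 479.15/731.15 = 0.3447.
W₁ = η₁·Q_H = 0.3447 × 416 = 143 kJ.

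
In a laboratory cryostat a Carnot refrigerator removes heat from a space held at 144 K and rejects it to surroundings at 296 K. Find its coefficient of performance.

The reversible coefficient of performance is COP_R = T_C/(T_H − T_C) = 144.00/(296.00 − 144.00) = 0.947.

COP_R ≈ 0.947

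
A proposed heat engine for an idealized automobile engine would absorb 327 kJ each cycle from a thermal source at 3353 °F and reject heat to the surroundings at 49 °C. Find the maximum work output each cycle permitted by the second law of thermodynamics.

W_max ≈ 277 kJ

T_H = 3353 °F → (3353 − 32) × 5/9 = 1845.00 °C = 2118.15 K.
T_C = 49 °C → 49 + 273.15 = 322.15 K.
No engine can exceed the Carnot limit: η_max = 1 − T_C/T_H = 1 − 322.15/2118.15 = 0.8479.
W_max = η_max · Q_H = 0.8479 × 327 = 277 kJ.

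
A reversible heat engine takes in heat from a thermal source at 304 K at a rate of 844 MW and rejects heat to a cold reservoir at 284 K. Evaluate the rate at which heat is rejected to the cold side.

Q̇_C ≈ 788 MW

The Carnot efficiency is η = 1 − T_C/T_H = 1 − 284.00/304.00 = 0.0658.
For a reversible cycle Q_C/Q_H = T_C/T_H, so Q_C = 844 × 284.00/304.00 = 788 MW.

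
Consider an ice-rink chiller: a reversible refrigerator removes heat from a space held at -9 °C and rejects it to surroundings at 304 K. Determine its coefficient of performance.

T_C = -9 °C → -9 + 273.15 = 264.15 K.
COP_R = T_C/(T_H − T_C) = 264.15/(304.00 − 264.15) = 6.63.

COP_R ≈ 6.63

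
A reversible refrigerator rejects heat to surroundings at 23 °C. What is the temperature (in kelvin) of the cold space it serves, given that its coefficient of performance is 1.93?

T_H = 23 °C → 23 + 273.15 = 296.15 K.
COP_R = T_C/(T_H − T_C) ⇒ T_C = T_H·COP_R/(1 + COP_R) = 296.15 × 1.93/(1 + 1.93) = 195 K.

T_C ≈ 195 K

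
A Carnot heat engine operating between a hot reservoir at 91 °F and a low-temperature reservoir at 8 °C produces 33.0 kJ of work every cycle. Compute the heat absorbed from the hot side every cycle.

T_H = 91 °F → (91 − 32) × 5/9 = 32.78 °C = 305.93 K.
T_C = 8 °C → 8 + 273.15 = 281.15 K.
Since the cycle is reversible, η = 1 − T_C/T_H = 1 − 281.15/305.93 = 0.0810.
Q_H = W/η = 33.0/0.0810 = 407 kJ.

Q_H ≈ 407 kJ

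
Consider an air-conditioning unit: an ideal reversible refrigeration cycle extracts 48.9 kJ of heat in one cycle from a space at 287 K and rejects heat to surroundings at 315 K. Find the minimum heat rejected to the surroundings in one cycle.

Q_H ≈ 53.7 kJ

For a reversible cycle Q_H/Q_C = T_H/T_C, so Q_H = Q_C·T_H/T_C = 48.9 × 315.00/287.00 = 53.7 kJ.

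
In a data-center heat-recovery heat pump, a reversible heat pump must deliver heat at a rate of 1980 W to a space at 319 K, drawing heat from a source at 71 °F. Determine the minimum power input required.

Ẇ_in ≈ 150.1 W

T_C = 71 °F → (71 − 32) × 5/9 = 21.67 °C = 294.82 K.
The Carnot heat-pump COP is COP_HP = T_H/(T_H − T_C) = 319.00/24.18 = 13.1909.
W = Q_H/COP_HP = 1980/13.1909 = 150.1 W.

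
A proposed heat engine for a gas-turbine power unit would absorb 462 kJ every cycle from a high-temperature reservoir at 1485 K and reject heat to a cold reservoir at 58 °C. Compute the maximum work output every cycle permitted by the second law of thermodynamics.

T_C = 58 °C → 58 + 273.15 = 331.15 K.
The upper bound on efficiency is η_max = 1 − T_C/T_H = 1 − 331.15/1485.00 = 0.7770.
W_max = η_max · Q_H = 0.7770 × 462 = 359 kJ.

W_max ≈ 359 kJ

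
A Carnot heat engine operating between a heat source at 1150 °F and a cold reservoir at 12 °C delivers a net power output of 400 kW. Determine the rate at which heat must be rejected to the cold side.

T_H = 1150 °F → (1150 − 32) × 5/9 = 621.11 °C = 894.26 K.
T_C = 12 °C → 12 + 273.15 = 285.15 K.
For a reversible engine, η = 1 − T_C/T_H = 1 − 285.15/894.26 = 0.6811.
Since Q_C/Q_H = T_C/T_H and Q_H = W/η, Q_C = W·T_C/(T_H − T_C) = 400 × 285.15/609.11 = 187.3 kW.

Q̇_C ≈ 187.3 kW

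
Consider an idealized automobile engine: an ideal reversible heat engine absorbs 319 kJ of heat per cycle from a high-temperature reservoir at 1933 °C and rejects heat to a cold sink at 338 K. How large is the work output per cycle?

T_H = 1933 °C → 1933 + 273.15 = 2206.15 K.
For a reversible engine, η = 1 − T_C/T_H = 1 − 338.00/2206.15 = 0.8468.
W = η·Q_H = 0.8468 × 319 = 270.1 kJ.

W ≈ 270.1 kJ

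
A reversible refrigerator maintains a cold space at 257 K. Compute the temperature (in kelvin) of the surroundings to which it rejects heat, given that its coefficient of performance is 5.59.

T_H ≈ 303 K

COP_R = T_C/(T_H − T_C) ⇒ T_H = T_C·(1 + 1/COP_R) = 257.00 × (1 + 1/5.59) = 303 K.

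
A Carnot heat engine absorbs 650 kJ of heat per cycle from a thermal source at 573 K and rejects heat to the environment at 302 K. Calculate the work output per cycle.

W ≈ 307 kJ

Since the cycle is reversible, η = 1 − T_C/T_H = 1 − 302.00/573.00 = 0.4729.
W = η·Q_H = 0.4729 × 650 = 307 kJ.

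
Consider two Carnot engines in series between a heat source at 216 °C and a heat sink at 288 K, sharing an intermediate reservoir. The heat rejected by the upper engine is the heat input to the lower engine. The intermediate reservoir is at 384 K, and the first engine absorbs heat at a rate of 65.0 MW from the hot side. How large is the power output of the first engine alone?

T_H = 216 °C → 216 + 273.15 = 489.15 K.
First-stage efficiency η₁ = 1 − T_m/T_H = 1 − 384.00/489.15 = 0.2150.
W₁ = η₁·Q_H = 0.2150 × 65.0 = 14.0 MW.

Ẇ₁ ≈ 14.0 MW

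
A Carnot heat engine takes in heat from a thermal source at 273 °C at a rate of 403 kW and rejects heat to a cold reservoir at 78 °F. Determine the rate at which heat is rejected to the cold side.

Q̇_C ≈ 220 kW

T_H = 273 °C → 273 + 273.15 = 546.15 K.
T_C = 78 °F → (78 − 32) × 5/9 = 25.56 °C = 298.71 K.
The Carnot efficiency is η = 1 − T_C/T_H = 1 − 298.71/546.15 = 0.4531.
For a reversible cycle Q_C/Q_H = T_C/T_H, so Q_C = 403 × 298.71/546.15 = 220 kW.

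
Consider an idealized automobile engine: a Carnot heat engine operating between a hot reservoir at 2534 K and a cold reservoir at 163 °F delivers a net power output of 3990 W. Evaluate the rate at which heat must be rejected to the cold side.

Q̇_C ≈ 631 W

T_C = 163 °F → (163 − 32) × 5/9 = 72.78 °C = 345.93 K.
The Carnot efficiency is η = 1 − T_C/T_H = 1 − 345.93/2534.00 = 0.8635.
Since Q_C/Q_H = T_C/T_H and Q_H = W/η, Q_C = W·T_C/(T_H − T_C) = 3990 × 345.93/2188.07 = 631 W.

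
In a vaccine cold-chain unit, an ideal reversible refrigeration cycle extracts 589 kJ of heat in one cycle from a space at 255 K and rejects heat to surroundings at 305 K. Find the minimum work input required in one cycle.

COP_R = T_C/(T_H − T_C) = 255.00/50.00 = 5.1000.
W = Q_C/COP_R = 589/5.1000 = 115 kJ.

W_in ≈ 115 kJ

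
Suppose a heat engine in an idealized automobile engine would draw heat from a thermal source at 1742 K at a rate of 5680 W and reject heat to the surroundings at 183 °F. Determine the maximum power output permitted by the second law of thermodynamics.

T_C = 183 °F → (183 − 32) × 5/9 = 83.89 °C = 357.04 K.
The upper bound on efficiency is η_max = 1 − T_C/T_H = 1 − 357.04/1742.00 = 0.7950.
W_max = η_max · Q_H = 0.7950 × 5680 = 4516 W.

Ẇ_max ≈ 4516 W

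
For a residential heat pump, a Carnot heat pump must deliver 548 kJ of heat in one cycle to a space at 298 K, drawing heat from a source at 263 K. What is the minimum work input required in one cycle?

COP_HP = T_H/(T_H − T_C) = 298.00/35.00 = 8.5143.
W = Q_H/COP_HP = 548/8.5143 = 64.36 kJ.

W_in ≈ 64.36 kJ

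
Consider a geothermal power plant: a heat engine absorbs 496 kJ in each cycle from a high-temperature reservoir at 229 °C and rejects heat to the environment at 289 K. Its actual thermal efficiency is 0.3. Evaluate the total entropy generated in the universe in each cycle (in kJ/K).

T_H = 229 °C → 229 + 273.15 = 502.15 K.
W = η·Q_H = 0.3 × 496 = 148.8 kJ, so Q_C = Q_H − W = 347.2 kJ.
The hot reservoir loses entropy Q_H/T_H = 496/502.15 = 0.9878 kJ/K; the cold reservoir gains Q_C/T_C = 347.2/289.00 = 1.201 kJ/K.
ΔS_univ = −Q_H/T_H + Q_C/T_C = 0.2136 kJ/K (> 0, since η = 0.3 < η_Carnot = 0.424).

ΔS_univ ≈ 0.2136 kJ/K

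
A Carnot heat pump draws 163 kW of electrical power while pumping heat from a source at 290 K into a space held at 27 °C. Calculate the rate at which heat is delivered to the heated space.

T_H = 27 °C → 27 + 273.15 = 300.15 K.
The Carnot heat-pump COP is COP_HP = T_H/(T_H − T_C) = 300.15/10.15 = 29.5714.
Q_H = COP_HP · W = 29.5714 × 163 = 4820 kW.

Q̇_H ≈ 4820 kW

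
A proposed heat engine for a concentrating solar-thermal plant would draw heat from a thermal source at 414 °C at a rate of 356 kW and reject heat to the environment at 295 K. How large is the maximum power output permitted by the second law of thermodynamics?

T_H = 414 °C → 414 + 273.15 = 687.15 K.
The upper bound on efficiency is η_max = 1 − T_C/T_H = 1 − 295.00/687.15 = 0.5707.
W_max = η_max · Q_H = 0.5707 × 356 = 203.2 kW.

Ẇ_max ≈ 203.2 kW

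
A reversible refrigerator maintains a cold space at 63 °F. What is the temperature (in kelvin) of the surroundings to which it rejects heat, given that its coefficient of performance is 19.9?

T_H ≈ 305.0 K

T_C = 63 °F → (63 − 32) × 5/9 = 17.22 °C = 290.37 K.
COP_R = T_C/(T_H − T_C) ⇒ T_H = T_C·(1 + 1/COP_R) = 290.37 × (1 + 1/19.9) = 305.0 K.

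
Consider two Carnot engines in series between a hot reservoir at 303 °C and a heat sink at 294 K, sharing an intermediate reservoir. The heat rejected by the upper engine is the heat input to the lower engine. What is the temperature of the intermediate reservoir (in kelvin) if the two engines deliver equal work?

T_H = 303 °C → 303 + 273.15 = 576.15 K.
For reversible stages Q_m = Q_H·(T_m/T_H). Setting W₁ = Q_H(1 − T_m/T_H) equal to W₂ = Q_m(1 − T_C/T_m) = Q_H·(T_m − T_C)/T_H gives T_H − T_m = T_m − T_C, so T_m = (T_H + T_C)/2 = (576.15 + 294.00)/2 = 435.1 K.

T_m ≈ 435.1 K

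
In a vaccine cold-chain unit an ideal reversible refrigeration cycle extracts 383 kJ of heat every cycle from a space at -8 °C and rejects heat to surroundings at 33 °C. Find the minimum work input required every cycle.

W_in ≈ 59.22 kJ

T_H = 33 °C → 33 + 273.15 = 306.15 K.
T_C = -8 °C → -8 + 273.15 = 265.15 K.
COP_R = T_C/(T_H − T_C) = 265.15/41.00 = 6.4671.
W = Q_C/COP_R = 383/6.4671 = 59.22 kJ.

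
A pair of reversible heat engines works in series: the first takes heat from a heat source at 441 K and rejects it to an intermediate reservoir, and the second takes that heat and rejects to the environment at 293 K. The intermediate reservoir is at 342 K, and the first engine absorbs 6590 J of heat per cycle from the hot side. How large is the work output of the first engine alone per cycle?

First-stage efficiency η₁ = 1 − T_m/T_H = 1 − 342.00/441.00 = 0.2245.
W₁ = η₁·Q_H = 0.2245 × 6590 = 1479 J.

W₁ ≈ 1479 J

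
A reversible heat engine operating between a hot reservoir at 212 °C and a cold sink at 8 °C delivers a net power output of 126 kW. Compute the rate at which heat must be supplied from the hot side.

T_H = 212 °C → 212 + 273.15 = 485.15 K.
T_C = 8 °C → 8 + 273.15 = 281.15 K.
The Carnot efficiency is η = 1 − T_C/T_H = 1 − 281.15/485.15 = 0.4205.
Q_H = W/η = 126/0.4205 = 299.7 kW.

Q̇_H ≈ 299.7 kW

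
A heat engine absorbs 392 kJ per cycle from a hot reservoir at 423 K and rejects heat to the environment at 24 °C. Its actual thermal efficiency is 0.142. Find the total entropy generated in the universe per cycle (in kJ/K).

ΔS_univ ≈ 0.205 kJ/K

T_C = 24 °C → 24 + 273.15 = 297.15 K.
W = η·Q_H = 0.142 × 392 = 55.66 kJ, so Q_C = Q_H − W = 336.3 kJ.
Reservoir entropy changes: ΔS_H = −Q_H/T_H = −392/423.00 = -0.9267 kJ/K and ΔS_C = +Q_C/T_C = 336.3/297.15 = 1.132 kJ/K.
ΔS_univ = −Q_H/T_H + Q_C/T_C = 0.205 kJ/K (> 0, since η = 0.142 < η_Carnot = 0.298).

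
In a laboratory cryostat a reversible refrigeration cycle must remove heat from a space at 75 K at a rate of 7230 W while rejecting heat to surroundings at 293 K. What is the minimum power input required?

Ẇ_in ≈ 21000 W

For a reversible refrigerator, COP_R = T_C/(T_H − T_C) = 75.00/218.00 = 0.3440.
W = Q_C/COP_R = 7230/0.3440 = 21000 W.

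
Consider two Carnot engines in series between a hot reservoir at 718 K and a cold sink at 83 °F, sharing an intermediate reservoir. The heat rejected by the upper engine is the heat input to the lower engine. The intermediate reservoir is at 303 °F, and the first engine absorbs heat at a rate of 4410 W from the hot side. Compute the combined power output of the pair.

T_C = 83 °F → (83 − 32) × 5/9 = 28.33 °C = 301.48 K.
Two reversible stages in series are equivalent to a single Carnot engine between T_H and T_C, so η_total = 1 − T_C/T_H = 1 − 301.48/718.00 = 0.5801.
W_total = η_total · Q_H = 0.5801 × 4410 = 2558 W.

Ẇ_total ≈ 2558 W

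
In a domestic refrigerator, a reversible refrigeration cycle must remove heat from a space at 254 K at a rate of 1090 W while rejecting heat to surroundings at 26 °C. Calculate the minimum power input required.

Ẇ_in ≈ 194 W

T_H = 26 °C → 26 + 273.15 = 299.15 K.
COP_R = T_C/(T_H − T_C) = 254.00/45.15 = 5.6257.
W = Q_C/COP_R = 1090/5.6257 = 194 W.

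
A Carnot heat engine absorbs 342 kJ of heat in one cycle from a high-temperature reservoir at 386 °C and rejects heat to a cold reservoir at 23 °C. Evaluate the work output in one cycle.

T_H = 386 °C → 386 + 273.15 = 659.15 K.
T_C = 23 °C → 23 + 273.15 = 296.15 K.
For a reversible engine, η = 1 − T_C/T_H = 1 − 296.15/659.15 = 0.5507.
W = η·Q_H = 0.5507 × 342 = 188 kJ.

W ≈ 188 kJ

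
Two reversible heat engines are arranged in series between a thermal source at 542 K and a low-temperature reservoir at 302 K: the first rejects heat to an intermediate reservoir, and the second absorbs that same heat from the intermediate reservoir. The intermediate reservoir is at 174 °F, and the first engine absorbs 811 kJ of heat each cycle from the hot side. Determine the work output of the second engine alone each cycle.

W₂ ≈ 74.9 kJ

T_m = 174 °F → (174 − 32) × 5/9 = 78.89 °C = 352.04 K.
Heat entering the second stage: Q_m = Q_H·(T_m/T_H) = 811 × 352.04/542.00 = 527 kJ.
Second-stage efficiency η₂ = 1 − T_C/T_m = 1 − 302.00/352.04 = 0.1421, so W₂ = η₂·Q_m = 74.9 kJ.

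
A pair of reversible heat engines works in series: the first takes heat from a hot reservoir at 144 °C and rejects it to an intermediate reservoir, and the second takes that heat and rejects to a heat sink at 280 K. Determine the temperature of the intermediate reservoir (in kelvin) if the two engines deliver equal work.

T_m ≈ 348.6 K

T_H = 144 °C → 144 + 273.15 = 417.15 K.
For reversible stages Q_m = Q_H·(T_m/T_H). Setting W₁ = Q_H(1 − T_m/T_H) equal to W₂ = Q_m(1 − T_C/T_m) = Q_H·(T_m − T_C)/T_H gives T_H − T_m = T_m − T_C, so T_m = (T_H + T_C)/2 = (417.15 + 280.00)/2 = 348.6 K.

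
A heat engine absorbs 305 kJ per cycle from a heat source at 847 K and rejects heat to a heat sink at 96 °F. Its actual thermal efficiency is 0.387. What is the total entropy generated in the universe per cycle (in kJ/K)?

T_C = 96 °F → (96 − 32) × 5/9 = 35.56 °C = 308.71 K.
W = η·Q_H = 0.387 × 305 = 118.0 kJ, so Q_C = Q_H − W = 187.0 kJ.
Entropy balance on the reservoirs: −Q_H/T_H = -0.3601 kJ/K, +Q_C/T_C = 0.6056 kJ/K.
ΔS_univ = −Q_H/T_H + Q_C/T_C = 0.246 kJ/K (> 0, since η = 0.387 < η_Carnot = 0.636).

ΔS_univ ≈ 0.246 kJ/K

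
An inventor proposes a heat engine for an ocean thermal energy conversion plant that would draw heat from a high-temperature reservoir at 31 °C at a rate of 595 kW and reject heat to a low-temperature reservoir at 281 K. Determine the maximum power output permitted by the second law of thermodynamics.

Ẇ_max ≈ 45.29 kW

T_H = 31 °C → 31 + 273.15 = 304.15 K.
The second-law ceiling is the Carnot efficiency, η_max = 1 − T_C/T_H = 1 − 281.00/304.15 = 0.0761.
W_max = η_max · Q_H = 0.0761 × 595 = 45.29 kW.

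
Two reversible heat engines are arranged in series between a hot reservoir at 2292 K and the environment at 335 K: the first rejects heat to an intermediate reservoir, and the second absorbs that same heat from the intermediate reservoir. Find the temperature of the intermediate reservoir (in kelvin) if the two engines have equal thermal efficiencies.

T_m ≈ 876.3 K

Equal efficiencies require 1 − T_m/T_H = 1 − T_C/T_m, i.e. T_m/T_H = T_C/T_m, so T_m = √(T_H·T_C) = √(2292.00 × 335.00) = 876.3 K.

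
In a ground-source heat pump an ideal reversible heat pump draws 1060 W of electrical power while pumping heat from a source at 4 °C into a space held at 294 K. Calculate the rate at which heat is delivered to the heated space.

T_C = 4 °C → 4 + 273.15 = 277.15 K.
COP_HP = T_H/(T_H − T_C) = 294.00/16.85 = 17.4481.
Q_H = COP_HP · W = 17.4481 × 1060 = 18500 W.

Q̇_H ≈ 18500 W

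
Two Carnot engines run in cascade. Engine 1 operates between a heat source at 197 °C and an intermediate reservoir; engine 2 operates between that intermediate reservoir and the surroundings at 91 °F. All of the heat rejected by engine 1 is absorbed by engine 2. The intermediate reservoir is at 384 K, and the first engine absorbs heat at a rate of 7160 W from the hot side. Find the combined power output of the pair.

Ẇ_total ≈ 2501 W

T_H = 197 °C → 197 + 273.15 = 470.15 K.
T_C = 91 °F → (91 − 32) × 5/9 = 32.78 °C = 305.93 K.
Two reversible stages in series are equivalent to a single Carnot engine between T_H and T_C, so η_total = 1 − T_C/T_H = 1 − 305.93/470.15 = 0.3493.
W_total = η_total · Q_H = 0.3493 × 7160 = 2501 W.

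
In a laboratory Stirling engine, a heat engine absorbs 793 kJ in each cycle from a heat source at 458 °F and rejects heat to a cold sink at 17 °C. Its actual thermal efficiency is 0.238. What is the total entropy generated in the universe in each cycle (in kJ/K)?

T_H = 458 °F → (458 − 32) × 5/9 = 236.67 °C = 509.82 K.
T_C = 17 °C → 17 + 273.15 = 290.15 K.
W = η·Q_H = 0.238 × 793 = 188.7 kJ, so Q_C = Q_H − W = 604.3 kJ.
Entropy balance on the reservoirs: −Q_H/T_H = -1.555 kJ/K, +Q_C/T_C = 2.083 kJ/K.
ΔS_univ = −Q_H/T_H + Q_C/T_C = 0.527 kJ/K (> 0, since η = 0.238 < η_Carnot = 0.431).

ΔS_univ ≈ 0.527 kJ/K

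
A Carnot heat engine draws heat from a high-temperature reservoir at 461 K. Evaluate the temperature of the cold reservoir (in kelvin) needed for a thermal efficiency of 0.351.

From η = 1 − T_C/T_H, T_C = T_H·(1 − η) = 461.00 × (1 − 0.351) = 299 K.

T_C ≈ 299 K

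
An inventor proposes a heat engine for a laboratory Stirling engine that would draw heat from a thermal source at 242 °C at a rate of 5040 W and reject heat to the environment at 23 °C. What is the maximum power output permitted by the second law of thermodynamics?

Ẇ_max ≈ 2140 W

T_H = 242 °C → 242 + 273.15 = 515.15 K.
T_C = 23 °C → 23 + 273.15 = 296.15 K.
No engine can exceed the Carnot limit: η_max = 1 − T_C/T_H = 1 − 296.15/515.15 = 0.4251.
W_max = η_max · Q_H = 0.4251 × 5040 = 2140 W.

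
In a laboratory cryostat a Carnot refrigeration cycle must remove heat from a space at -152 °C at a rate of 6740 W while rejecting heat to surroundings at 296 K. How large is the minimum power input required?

T_C = -152 °C → -152 + 273.15 = 121.15 K.
COP_R = T_C/(T_H − T_C) = 121.15/174.85 = 0.6929.
W = Q_C/COP_R = 6740/0.6929 = 9730 W.

Ẇ_in ≈ 9730 W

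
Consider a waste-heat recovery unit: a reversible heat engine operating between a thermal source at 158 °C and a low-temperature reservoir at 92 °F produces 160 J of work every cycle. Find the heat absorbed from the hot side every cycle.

T_H = 158 °C → 158 + 273.15 = 431.15 K.
T_C = 92 °F → (92 − 32) × 5/9 = 33.33 °C = 306.48 K.
η_rev = 1 − T_C/T_H = 1 − 306.48/431.15 = 0.2891.
Q_H = W/η = 160/0.2891 = 553 J.

Q_H ≈ 553 J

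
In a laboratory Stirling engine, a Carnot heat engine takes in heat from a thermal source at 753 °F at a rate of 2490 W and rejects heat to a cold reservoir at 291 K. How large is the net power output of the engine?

Ẇ ≈ 1410 W

T_H = 753 °F → (753 − 32) × 5/9 = 400.56 °C = 673.71 K.
η_rev = 1 − T_C/T_H = 1 − 291.00/673.71 = 0.5681.
W = η·Q_H = 0.5681 × 2490 = 1410 W.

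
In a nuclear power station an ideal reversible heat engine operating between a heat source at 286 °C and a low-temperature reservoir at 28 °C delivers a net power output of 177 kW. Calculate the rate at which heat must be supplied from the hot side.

T_H = 286 °C → 286 + 273.15 = 559.15 K.
T_C = 28 °C → 28 + 273.15 = 301.15 K.
Carnot efficiency: η = 1 − T_C/T_H = 1 − 301.15/559.15 = 0.4614.
Q_H = W/η = 177/0.4614 = 384 kW.

Q̇_H ≈ 384 kW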